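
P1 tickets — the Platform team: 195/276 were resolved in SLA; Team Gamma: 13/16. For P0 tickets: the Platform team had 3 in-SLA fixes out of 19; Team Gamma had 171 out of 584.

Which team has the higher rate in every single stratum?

Team Gamma

P1: the Platform team 195/276 = 70.7%, Team Gamma 13/16 = 81.2% → Team Gamma
P0: the Platform team 3/19 = 15.8%, Team Gamma 171/584 = 29.3% → Team Gamma
Team Gamma has the higher rate in both groups.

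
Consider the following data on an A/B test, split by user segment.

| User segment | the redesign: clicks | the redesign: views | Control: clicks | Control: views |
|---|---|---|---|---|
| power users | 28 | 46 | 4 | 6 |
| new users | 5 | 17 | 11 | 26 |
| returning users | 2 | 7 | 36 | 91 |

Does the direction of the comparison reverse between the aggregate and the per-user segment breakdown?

Yes

Power users: the redesign 28/46 = 60.9%, Control 4/6 = 66.7% → Control
New users: the redesign 5/17 = 29.4%, Control 11/26 = 42.3% → Control
Returning users: the redesign 2/7 = 28.6%, Control 36/91 = 39.6% → Control
Overall: the redesign 35/70 = 50.0%, Control 51/123 = 41.5% → the redesign
Control wins each user group but the redesign wins overall — the comparison reverses. Control's views skew toward returning users, which has a lower base rate.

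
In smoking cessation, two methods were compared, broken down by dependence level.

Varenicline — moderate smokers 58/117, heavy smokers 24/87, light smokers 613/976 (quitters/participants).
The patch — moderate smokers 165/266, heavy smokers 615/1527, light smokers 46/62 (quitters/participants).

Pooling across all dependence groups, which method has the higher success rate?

Moderate smokers: varenicline 58/117 = 49.6%, the patch 165/266 = 62.0% → the patch
Heavy smokers: varenicline 24/87 = 27.6%, the patch 615/1527 = 40.3% → the patch
Light smokers: varenicline 613/976 = 62.8%, the patch 46/62 = 74.2% → the patch
Overall: varenicline 695/1180 = 58.9%, the patch 826/1855 = 44.5% → varenicline
(The patch wins every dependence group but varenicline wins overall — the patch's participants skew toward the low-rate heavy smokers group.)

varenicline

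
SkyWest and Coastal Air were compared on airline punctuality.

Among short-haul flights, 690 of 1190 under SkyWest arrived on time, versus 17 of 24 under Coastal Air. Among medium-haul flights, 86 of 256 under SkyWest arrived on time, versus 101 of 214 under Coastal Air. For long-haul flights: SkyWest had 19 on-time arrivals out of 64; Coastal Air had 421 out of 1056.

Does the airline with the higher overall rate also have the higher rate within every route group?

No

Short-haul: SkyWest 690/1190 = 58.0%, Coastal Air 17/24 = 70.8% → Coastal Air
Medium-haul: SkyWest 86/256 = 33.6%, Coastal Air 101/214 = 47.2% → Coastal Air
Long-haul: SkyWest 19/64 = 29.7%, Coastal Air 421/1056 = 39.9% → Coastal Air
Overall: SkyWest 795/1510 = 52.6%, Coastal Air 539/1294 = 41.7% → SkyWest
Coastal Air wins each route group but SkyWest wins overall — the comparison reverses. Coastal Air's flights skew toward long-haul, which has a lower base rate.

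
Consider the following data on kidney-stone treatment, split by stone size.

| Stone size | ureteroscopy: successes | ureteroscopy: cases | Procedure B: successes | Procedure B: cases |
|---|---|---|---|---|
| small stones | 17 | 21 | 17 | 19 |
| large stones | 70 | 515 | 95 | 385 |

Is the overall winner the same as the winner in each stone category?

Small stones: ureteroscopy 17/21 = 81.0%, Procedure B 17/19 = 89.5% → Procedure B
Large stones: ureteroscopy 70/515 = 13.6%, Procedure B 95/385 = 24.7% → Procedure B
Overall: ureteroscopy 87/536 = 16.2%, Procedure B 112/404 = 27.7% → Procedure B
Procedure B wins overall and in every stone group — no reversal.

Yes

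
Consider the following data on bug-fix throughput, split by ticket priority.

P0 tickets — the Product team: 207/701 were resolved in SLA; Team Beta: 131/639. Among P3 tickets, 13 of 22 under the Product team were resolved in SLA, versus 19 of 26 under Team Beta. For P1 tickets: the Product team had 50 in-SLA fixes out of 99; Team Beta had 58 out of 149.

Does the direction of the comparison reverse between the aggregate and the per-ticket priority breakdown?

P0: the Product team 207/701 = 29.5%, Team Beta 131/639 = 20.5% → the Product team
P3: the Product team 13/22 = 59.1%, Team Beta 19/26 = 73.1% → Team Beta
P1: the Product team 50/99 = 50.5%, Team Beta 58/149 = 38.9% → the Product team
Overall: the Product team 270/822 = 32.8%, Team Beta 208/814 = 25.6% → the Product team
Neither sweeps: the Product team wins 2 of 3 groups, Team Beta wins 1. The Product team wins overall but not every group — no Simpson reversal.

No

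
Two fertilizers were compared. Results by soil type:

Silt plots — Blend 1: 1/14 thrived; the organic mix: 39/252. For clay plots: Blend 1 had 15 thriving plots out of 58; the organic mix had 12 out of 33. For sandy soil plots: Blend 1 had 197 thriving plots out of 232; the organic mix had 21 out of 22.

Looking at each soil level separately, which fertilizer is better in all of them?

the organic mix

Silt: Blend 1 1/14 = 7.1%, the organic mix 39/252 = 15.5% → the organic mix
Clay: Blend 1 15/58 = 25.9%, the organic mix 12/33 = 36.4% → the organic mix
Sandy soil: Blend 1 197/232 = 84.9%, the organic mix 21/22 = 95.5% → the organic mix
The organic mix has the higher rate in all 3 groups.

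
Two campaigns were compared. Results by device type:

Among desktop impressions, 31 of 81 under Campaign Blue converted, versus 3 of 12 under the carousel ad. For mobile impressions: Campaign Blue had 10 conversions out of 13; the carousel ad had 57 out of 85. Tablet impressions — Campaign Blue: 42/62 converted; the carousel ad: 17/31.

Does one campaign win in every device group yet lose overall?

Yes

Desktop: Campaign Blue 31/81 = 38.3%, the carousel ad 3/12 = 25.0% → Campaign Blue
Mobile: Campaign Blue 10/13 = 76.9%, the carousel ad 57/85 = 67.1% → Campaign Blue
Tablet: Campaign Blue 42/62 = 67.7%, the carousel ad 17/31 = 54.8% → Campaign Blue
Overall: Campaign Blue 83/156 = 53.2%, the carousel ad 77/128 = 60.2% → the carousel ad
Campaign Blue wins each device group but the carousel ad wins overall — the comparison reverses. Campaign Blue's impressions skew toward desktop, which has a lower base rate.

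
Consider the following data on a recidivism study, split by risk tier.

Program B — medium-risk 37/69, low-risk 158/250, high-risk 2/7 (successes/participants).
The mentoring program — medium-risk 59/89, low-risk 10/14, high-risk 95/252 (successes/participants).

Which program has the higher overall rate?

Medium-risk: Program B 37/69 = 53.6%, the mentoring program 59/89 = 66.3% → the mentoring program
Low-risk: Program B 158/250 = 63.2%, the mentoring program 10/14 = 71.4% → the mentoring program
High-risk: Program B 2/7 = 28.6%, the mentoring program 95/252 = 37.7% → the mentoring program
Overall: Program B 197/326 = 60.4%, the mentoring program 164/355 = 46.2% → Program B
(The mentoring program wins every risk group but Program B wins overall — the mentoring program's participants skew toward the low-rate high-risk group.)

Program B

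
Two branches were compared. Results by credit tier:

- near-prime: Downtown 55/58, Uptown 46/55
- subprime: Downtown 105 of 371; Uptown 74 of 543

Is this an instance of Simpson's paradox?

Near-prime: Downtown 55/58 = 94.8%, Uptown 46/55 = 83.6% → Downtown
Subprime: Downtown 105/371 = 28.3%, Uptown 74/543 = 13.6% → Downtown
Overall: Downtown 160/429 = 37.3%, Uptown 120/598 = 20.1% → Downtown
Downtown wins overall and in every credit group — no reversal.

No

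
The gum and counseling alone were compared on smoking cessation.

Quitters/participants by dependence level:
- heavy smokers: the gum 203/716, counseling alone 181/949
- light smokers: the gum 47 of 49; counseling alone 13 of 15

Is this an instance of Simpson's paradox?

Heavy smokers: the gum 203/716 = 28.4%, counseling alone 181/949 = 19.1% → the gum
Light smokers: the gum 47/49 = 95.9%, counseling alone 13/15 = 86.7% → the gum
Overall: the gum 250/765 = 32.7%, counseling alone 194/964 = 20.1% → the gum
The gum wins overall and in every dependence group — no reversal.

No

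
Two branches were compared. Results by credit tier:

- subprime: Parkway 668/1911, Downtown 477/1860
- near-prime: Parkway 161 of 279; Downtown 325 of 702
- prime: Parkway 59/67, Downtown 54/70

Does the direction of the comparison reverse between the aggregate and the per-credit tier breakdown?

No

Subprime: Parkway 668/1911 = 35.0%, Downtown 477/1860 = 25.6% → Parkway
Near-prime: Parkway 161/279 = 57.7%, Downtown 325/702 = 46.3% → Parkway
Prime: Parkway 59/67 = 88.1%, Downtown 54/70 = 77.1% → Parkway
Overall: Parkway 888/2257 = 39.3%, Downtown 856/2632 = 32.5% → Parkway
Parkway wins overall and in every credit group — no reversal.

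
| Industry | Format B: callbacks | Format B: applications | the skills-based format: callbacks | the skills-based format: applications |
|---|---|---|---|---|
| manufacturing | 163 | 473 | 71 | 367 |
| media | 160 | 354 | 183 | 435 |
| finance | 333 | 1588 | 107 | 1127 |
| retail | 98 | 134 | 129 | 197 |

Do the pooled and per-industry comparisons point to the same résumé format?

Yes

Manufacturing: Format B 163/473 = 34.5%, the skills-based format 71/367 = 19.3% → Format B
Media: Format B 160/354 = 45.2%, the skills-based format 183/435 = 42.1% → Format B
Finance: Format B 333/1588 = 21.0%, the skills-based format 107/1127 = 9.5% → Format B
Retail: Format B 98/134 = 73.1%, the skills-based format 129/197 = 65.5% → Format B
Overall: Format B 754/2549 = 29.6%, the skills-based format 490/2126 = 23.0% → Format B
Format B wins overall and in every industry group — no reversal.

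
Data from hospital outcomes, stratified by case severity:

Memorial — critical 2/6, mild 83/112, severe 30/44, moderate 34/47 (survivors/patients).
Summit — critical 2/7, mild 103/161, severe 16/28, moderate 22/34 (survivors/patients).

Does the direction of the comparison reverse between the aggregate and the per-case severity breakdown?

No

Critical: Memorial 2/6 = 33.3%, Summit 2/7 = 28.6% → Memorial
Mild: Memorial 83/112 = 74.1%, Summit 103/161 = 64.0% → Memorial
Severe: Memorial 30/44 = 68.2%, Summit 16/28 = 57.1% → Memorial
Moderate: Memorial 34/47 = 72.3%, Summit 22/34 = 64.7% → Memorial
Overall: Memorial 149/209 = 71.3%, Summit 143/230 = 62.2% → Memorial
Memorial wins overall and in every case group — no reversal.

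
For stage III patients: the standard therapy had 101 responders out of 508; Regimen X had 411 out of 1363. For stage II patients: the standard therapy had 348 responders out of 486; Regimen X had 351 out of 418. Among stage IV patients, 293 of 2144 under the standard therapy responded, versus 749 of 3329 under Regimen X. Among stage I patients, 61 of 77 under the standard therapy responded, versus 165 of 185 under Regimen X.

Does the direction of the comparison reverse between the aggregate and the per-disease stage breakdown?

No

Stage III: the standard therapy 101/508 = 19.9%, Regimen X 411/1363 = 30.2% → Regimen X
Stage II: the standard therapy 348/486 = 71.6%, Regimen X 351/418 = 84.0% → Regimen X
Stage IV: the standard therapy 293/2144 = 13.7%, Regimen X 749/3329 = 22.5% → Regimen X
Stage I: the standard therapy 61/77 = 79.2%, Regimen X 165/185 = 89.2% → Regimen X
Overall: the standard therapy 803/3215 = 25.0%, Regimen X 1676/5295 = 31.7% → Regimen X
Regimen X wins overall and in every disease group — no reversal.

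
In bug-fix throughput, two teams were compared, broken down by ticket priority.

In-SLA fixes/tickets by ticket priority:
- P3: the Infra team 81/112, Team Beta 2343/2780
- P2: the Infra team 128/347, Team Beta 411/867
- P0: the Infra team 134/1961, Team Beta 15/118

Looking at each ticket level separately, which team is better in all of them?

Team Beta

P3: the Infra team 81/112 = 72.3%, Team Beta 2343/2780 = 84.3% → Team Beta
P2: the Infra team 128/347 = 36.9%, Team Beta 411/867 = 47.4% → Team Beta
P0: the Infra team 134/1961 = 6.8%, Team Beta 15/118 = 12.7% → Team Beta
Team Beta has the higher rate in all 3 groups.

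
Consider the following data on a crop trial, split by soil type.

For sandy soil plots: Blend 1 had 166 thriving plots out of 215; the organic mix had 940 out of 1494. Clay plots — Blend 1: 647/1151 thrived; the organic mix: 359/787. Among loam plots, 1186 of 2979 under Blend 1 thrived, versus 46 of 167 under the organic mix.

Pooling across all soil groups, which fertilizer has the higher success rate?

the organic mix

Sandy soil: Blend 1 166/215 = 77.2%, the organic mix 940/1494 = 62.9% → Blend 1
Clay: Blend 1 647/1151 = 56.2%, the organic mix 359/787 = 45.6% → Blend 1
Loam: Blend 1 1186/2979 = 39.8%, the organic mix 46/167 = 27.5% → Blend 1
Overall: Blend 1 1999/4345 = 46.0%, the organic mix 1345/2448 = 54.9% → the organic mix
(Blend 1 wins every soil group but the organic mix wins overall — Blend 1's plots skew toward the low-rate loam group.)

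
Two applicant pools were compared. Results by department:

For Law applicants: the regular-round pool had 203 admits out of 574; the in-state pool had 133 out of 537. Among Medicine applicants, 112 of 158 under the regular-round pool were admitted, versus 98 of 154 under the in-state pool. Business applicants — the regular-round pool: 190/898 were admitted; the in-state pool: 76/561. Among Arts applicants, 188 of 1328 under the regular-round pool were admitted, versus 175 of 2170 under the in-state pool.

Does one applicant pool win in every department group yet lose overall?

Law: the regular-round pool 203/574 = 35.4%, the in-state pool 133/537 = 24.8% → the regular-round pool
Medicine: the regular-round pool 112/158 = 70.9%, the in-state pool 98/154 = 63.6% → the regular-round pool
Business: the regular-round pool 190/898 = 21.2%, the in-state pool 76/561 = 13.5% → the regular-round pool
Arts: the regular-round pool 188/1328 = 14.2%, the in-state pool 175/2170 = 8.1% → the regular-round pool
Overall: the regular-round pool 693/2958 = 23.4%, the in-state pool 482/3422 = 14.1% → the regular-round pool
The regular-round pool wins overall and in every department group — no reversal.

No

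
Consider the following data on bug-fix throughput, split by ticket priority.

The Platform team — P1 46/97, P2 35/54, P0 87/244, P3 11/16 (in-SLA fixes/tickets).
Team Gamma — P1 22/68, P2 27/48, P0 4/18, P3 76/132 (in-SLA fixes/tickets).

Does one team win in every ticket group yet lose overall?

P1: the Platform team 46/97 = 47.4%, Team Gamma 22/68 = 32.4% → the Platform team
P2: the Platform team 35/54 = 64.8%, Team Gamma 27/48 = 56.2% → the Platform team
P0: the Platform team 87/244 = 35.7%, Team Gamma 4/18 = 22.2% → the Platform team
P3: the Platform team 11/16 = 68.8%, Team Gamma 76/132 = 57.6% → the Platform team
Overall: the Platform team 179/411 = 43.6%, Team Gamma 129/266 = 48.5% → Team Gamma
The Platform team wins each ticket group but Team Gamma wins overall — the comparison reverses. The Platform team's tickets skew toward P0, which has a lower base rate.

Yes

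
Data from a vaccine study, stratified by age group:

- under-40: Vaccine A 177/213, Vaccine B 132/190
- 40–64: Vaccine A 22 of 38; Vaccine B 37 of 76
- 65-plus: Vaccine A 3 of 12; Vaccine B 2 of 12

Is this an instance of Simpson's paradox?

No

Under-40: Vaccine A 177/213 = 83.1%, Vaccine B 132/190 = 69.5% → Vaccine A
40–64: Vaccine A 22/38 = 57.9%, Vaccine B 37/76 = 48.7% → Vaccine A
65-plus: Vaccine A 3/12 = 25.0%, Vaccine B 2/12 = 16.7% → Vaccine A
Overall: Vaccine A 202/263 = 76.8%, Vaccine B 171/278 = 61.5% → Vaccine A
Vaccine A wins overall and in every age group — no reversal.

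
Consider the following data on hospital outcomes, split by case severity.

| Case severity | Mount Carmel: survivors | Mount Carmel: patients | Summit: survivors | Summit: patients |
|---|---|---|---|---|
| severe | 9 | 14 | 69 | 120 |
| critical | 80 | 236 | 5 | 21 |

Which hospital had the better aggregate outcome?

Severe: Mount Carmel 9/14 = 64.3%, Summit 69/120 = 57.5% → Mount Carmel
Critical: Mount Carmel 80/236 = 33.9%, Summit 5/21 = 23.8% → Mount Carmel
Overall: Mount Carmel 89/250 = 35.6%, Summit 74/141 = 52.5% → Summit
(Mount Carmel wins every case group but Summit wins overall — Mount Carmel's patients skew toward the low-rate critical group.)

Summit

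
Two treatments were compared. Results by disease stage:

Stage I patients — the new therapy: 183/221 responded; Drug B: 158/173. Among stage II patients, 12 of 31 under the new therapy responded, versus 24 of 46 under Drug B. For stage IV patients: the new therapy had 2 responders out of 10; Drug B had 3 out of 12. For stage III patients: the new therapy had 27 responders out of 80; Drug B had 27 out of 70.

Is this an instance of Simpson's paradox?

Stage I: the new therapy 183/221 = 82.8%, Drug B 158/173 = 91.3% → Drug B
Stage II: the new therapy 12/31 = 38.7%, Drug B 24/46 = 52.2% → Drug B
Stage IV: the new therapy 2/10 = 20.0%, Drug B 3/12 = 25.0% → Drug B
Stage III: the new therapy 27/80 = 33.8%, Drug B 27/70 = 38.6% → Drug B
Overall: the new therapy 224/342 = 65.5%, Drug B 212/301 = 70.4% → Drug B
Drug B wins overall and in every disease group — no reversal.

No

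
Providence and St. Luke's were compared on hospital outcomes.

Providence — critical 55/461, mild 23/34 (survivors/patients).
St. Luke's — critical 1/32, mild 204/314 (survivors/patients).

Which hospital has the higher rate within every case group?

Critical: Providence 55/461 = 11.9%, St. Luke's 1/32 = 3.1% → Providence
Mild: Providence 23/34 = 67.6%, St. Luke's 204/314 = 65.0% → Providence
Providence has the higher rate in both groups.

Providence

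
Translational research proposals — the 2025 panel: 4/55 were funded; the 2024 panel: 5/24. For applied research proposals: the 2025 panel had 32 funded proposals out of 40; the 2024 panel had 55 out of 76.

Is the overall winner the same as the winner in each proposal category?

No

Translational research: the 2025 panel 4/55 = 7.3%, the 2024 panel 5/24 = 20.8% → the 2024 panel
Applied research: the 2025 panel 32/40 = 80.0%, the 2024 panel 55/76 = 72.4% → the 2025 panel
Overall: the 2025 panel 36/95 = 37.9%, the 2024 panel 60/100 = 60.0% → the 2024 panel
Neither sweeps: the 2025 panel wins 1 of 2 groups, the 2024 panel wins 1. The 2024 panel wins overall but not every group — no Simpson reversal.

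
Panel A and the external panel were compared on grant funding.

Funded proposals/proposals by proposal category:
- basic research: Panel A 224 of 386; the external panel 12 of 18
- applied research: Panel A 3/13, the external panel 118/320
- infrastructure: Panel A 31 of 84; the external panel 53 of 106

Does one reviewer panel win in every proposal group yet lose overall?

Yes

Basic research: Panel A 224/386 = 58.0%, the external panel 12/18 = 66.7% → the external panel
Applied research: Panel A 3/13 = 23.1%, the external panel 118/320 = 36.9% → the external panel
Infrastructure: Panel A 31/84 = 36.9%, the external panel 53/106 = 50.0% → the external panel
Overall: Panel A 258/483 = 53.4%, the external panel 183/444 = 41.2% → Panel A
The external panel wins each proposal group but Panel A wins overall — the comparison reverses. The external panel's proposals skew toward applied research, which has a lower base rate.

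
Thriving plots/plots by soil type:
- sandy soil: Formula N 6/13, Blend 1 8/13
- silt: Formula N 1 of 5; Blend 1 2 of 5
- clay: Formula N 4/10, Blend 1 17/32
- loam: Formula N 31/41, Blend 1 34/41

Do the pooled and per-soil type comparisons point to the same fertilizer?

Yes

Sandy soil: Formula N 6/13 = 46.2%, Blend 1 8/13 = 61.5% → Blend 1
Silt: Formula N 1/5 = 20.0%, Blend 1 2/5 = 40.0% → Blend 1
Clay: Formula N 4/10 = 40.0%, Blend 1 17/32 = 53.1% → Blend 1
Loam: Formula N 31/41 = 75.6%, Blend 1 34/41 = 82.9% → Blend 1
Overall: Formula N 42/69 = 60.9%, Blend 1 61/91 = 67.0% → Blend 1
Blend 1 wins overall and in every soil group — no reversal.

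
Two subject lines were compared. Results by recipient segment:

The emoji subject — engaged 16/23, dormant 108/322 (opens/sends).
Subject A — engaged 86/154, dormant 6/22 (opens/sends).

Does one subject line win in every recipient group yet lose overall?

Yes

Engaged: the emoji subject 16/23 = 69.6%, Subject A 86/154 = 55.8% → the emoji subject
Dormant: the emoji subject 108/322 = 33.5%, Subject A 6/22 = 27.3% → the emoji subject
Overall: the emoji subject 124/345 = 35.9%, Subject A 92/176 = 52.3% → Subject A
The emoji subject wins each recipient group but Subject A wins overall — the comparison reverses. The emoji subject's sends skew toward dormant, which has a lower base rate.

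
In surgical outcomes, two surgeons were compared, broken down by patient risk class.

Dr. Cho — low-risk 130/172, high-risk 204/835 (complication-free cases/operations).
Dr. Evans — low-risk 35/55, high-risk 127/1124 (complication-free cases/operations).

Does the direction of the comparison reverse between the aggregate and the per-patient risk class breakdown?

Low-risk: Dr. Cho 130/172 = 75.6%, Dr. Evans 35/55 = 63.6% → Dr. Cho
High-risk: Dr. Cho 204/835 = 24.4%, Dr. Evans 127/1124 = 11.3% → Dr. Cho
Overall: Dr. Cho 334/1007 = 33.2%, Dr. Evans 162/1179 = 13.7% → Dr. Cho
Dr. Cho wins overall and in every patient risk group — no reversal.

No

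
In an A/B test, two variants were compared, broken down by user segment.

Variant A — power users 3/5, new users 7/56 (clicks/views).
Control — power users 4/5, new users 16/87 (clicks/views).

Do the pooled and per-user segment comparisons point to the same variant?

Power users: Variant A 3/5 = 60.0%, Control 4/5 = 80.0% → Control
New users: Variant A 7/56 = 12.5%, Control 16/87 = 18.4% → Control
Overall: Variant A 10/61 = 16.4%, Control 20/92 = 21.7% → Control
Control wins overall and in every user group — no reversal.

Yes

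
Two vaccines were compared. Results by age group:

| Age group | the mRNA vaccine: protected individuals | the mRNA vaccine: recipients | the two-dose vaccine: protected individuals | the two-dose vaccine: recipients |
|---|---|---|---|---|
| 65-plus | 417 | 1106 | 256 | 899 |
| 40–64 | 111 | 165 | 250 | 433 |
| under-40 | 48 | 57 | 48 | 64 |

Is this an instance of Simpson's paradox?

No

65-plus: the mRNA vaccine 417/1106 = 37.7%, the two-dose vaccine 256/899 = 28.5% → the mRNA vaccine
40–64: the mRNA vaccine 111/165 = 67.3%, the two-dose vaccine 250/433 = 57.7% → the mRNA vaccine
Under-40: the mRNA vaccine 48/57 = 84.2%, the two-dose vaccine 48/64 = 75.0% → the mRNA vaccine
Overall: the mRNA vaccine 576/1328 = 43.4%, the two-dose vaccine 554/1396 = 39.7% → the mRNA vaccine
The mRNA vaccine wins overall and in every age group — no reversal.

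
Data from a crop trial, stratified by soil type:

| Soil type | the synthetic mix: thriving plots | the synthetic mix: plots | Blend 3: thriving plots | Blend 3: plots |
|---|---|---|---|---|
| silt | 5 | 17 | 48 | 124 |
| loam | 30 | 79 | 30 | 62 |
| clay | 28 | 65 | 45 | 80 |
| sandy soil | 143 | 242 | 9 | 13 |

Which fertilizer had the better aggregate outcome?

Silt: the synthetic mix 5/17 = 29.4%, Blend 3 48/124 = 38.7% → Blend 3
Loam: the synthetic mix 30/79 = 38.0%, Blend 3 30/62 = 48.4% → Blend 3
Clay: the synthetic mix 28/65 = 43.1%, Blend 3 45/80 = 56.2% → Blend 3
Sandy soil: the synthetic mix 143/242 = 59.1%, Blend 3 9/13 = 69.2% → Blend 3
Overall: the synthetic mix 206/403 = 51.1%, Blend 3 132/279 = 47.3% → the synthetic mix
(Blend 3 wins every soil group but the synthetic mix wins overall — Blend 3's plots skew toward the low-rate silt group.)

the synthetic mix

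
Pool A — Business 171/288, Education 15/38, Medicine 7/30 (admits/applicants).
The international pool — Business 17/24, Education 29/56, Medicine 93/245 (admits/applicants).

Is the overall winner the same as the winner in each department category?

Business: Pool A 171/288 = 59.4%, the international pool 17/24 = 70.8% → the international pool
Education: Pool A 15/38 = 39.5%, the international pool 29/56 = 51.8% → the international pool
Medicine: Pool A 7/30 = 23.3%, the international pool 93/245 = 38.0% → the international pool
Overall: Pool A 193/356 = 54.2%, the international pool 139/325 = 42.8% → Pool A
The international pool wins each department group but Pool A wins overall — the comparison reverses. The international pool's applicants skew toward Medicine, which has a lower base rate.

No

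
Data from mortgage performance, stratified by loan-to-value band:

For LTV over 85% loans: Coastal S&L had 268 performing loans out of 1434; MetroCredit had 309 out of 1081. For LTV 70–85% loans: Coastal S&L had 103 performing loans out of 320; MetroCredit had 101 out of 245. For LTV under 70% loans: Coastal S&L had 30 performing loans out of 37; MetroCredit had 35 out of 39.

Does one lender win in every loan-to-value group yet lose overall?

LTV over 85%: Coastal S&L 268/1434 = 18.7%, MetroCredit 309/1081 = 28.6% → MetroCredit
LTV 70–85%: Coastal S&L 103/320 = 32.2%, MetroCredit 101/245 = 41.2% → MetroCredit
LTV under 70%: Coastal S&L 30/37 = 81.1%, MetroCredit 35/39 = 89.7% → MetroCredit
Overall: Coastal S&L 401/1791 = 22.4%, MetroCredit 445/1365 = 32.6% → MetroCredit
MetroCredit wins overall and in every loan-to-value group — no reversal.

No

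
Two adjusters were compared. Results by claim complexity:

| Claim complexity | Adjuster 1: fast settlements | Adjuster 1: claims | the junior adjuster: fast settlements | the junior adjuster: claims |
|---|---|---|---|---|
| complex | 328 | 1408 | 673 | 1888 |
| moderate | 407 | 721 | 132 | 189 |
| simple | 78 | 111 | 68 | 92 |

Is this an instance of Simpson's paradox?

No

Complex: Adjuster 1 328/1408 = 23.3%, the junior adjuster 673/1888 = 35.6% → the junior adjuster
Moderate: Adjuster 1 407/721 = 56.4%, the junior adjuster 132/189 = 69.8% → the junior adjuster
Simple: Adjuster 1 78/111 = 70.3%, the junior adjuster 68/92 = 73.9% → the junior adjuster
Overall: Adjuster 1 813/2240 = 36.3%, the junior adjuster 873/2169 = 40.2% → the junior adjuster
The junior adjuster wins overall and in every claim group — no reversal.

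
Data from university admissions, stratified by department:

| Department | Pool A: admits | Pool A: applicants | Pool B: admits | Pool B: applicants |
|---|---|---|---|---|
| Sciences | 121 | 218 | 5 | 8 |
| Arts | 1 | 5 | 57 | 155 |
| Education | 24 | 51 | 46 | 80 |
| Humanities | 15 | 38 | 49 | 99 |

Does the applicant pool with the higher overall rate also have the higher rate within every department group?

No

Sciences: Pool A 121/218 = 55.5%, Pool B 5/8 = 62.5% → Pool B
Arts: Pool A 1/5 = 20.0%, Pool B 57/155 = 36.8% → Pool B
Education: Pool A 24/51 = 47.1%, Pool B 46/80 = 57.5% → Pool B
Humanities: Pool A 15/38 = 39.5%, Pool B 49/99 = 49.5% → Pool B
Overall: Pool A 161/312 = 51.6%, Pool B 157/342 = 45.9% → Pool A
Pool B wins each department group but Pool A wins overall — the comparison reverses. Pool B's applicants skew toward Arts, which has a lower base rate.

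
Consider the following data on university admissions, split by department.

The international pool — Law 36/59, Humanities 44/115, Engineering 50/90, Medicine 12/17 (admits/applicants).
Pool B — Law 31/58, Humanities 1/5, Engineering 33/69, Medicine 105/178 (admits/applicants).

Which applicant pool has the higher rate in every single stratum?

Law: the international pool 36/59 = 61.0%, Pool B 31/58 = 53.4% → the international pool
Humanities: the international pool 44/115 = 38.3%, Pool B 1/5 = 20.0% → the international pool
Engineering: the international pool 50/90 = 55.6%, Pool B 33/69 = 47.8% → the international pool
Medicine: the international pool 12/17 = 70.6%, Pool B 105/178 = 59.0% → the international pool
The international pool has the higher rate in all 4 groups.

the international pool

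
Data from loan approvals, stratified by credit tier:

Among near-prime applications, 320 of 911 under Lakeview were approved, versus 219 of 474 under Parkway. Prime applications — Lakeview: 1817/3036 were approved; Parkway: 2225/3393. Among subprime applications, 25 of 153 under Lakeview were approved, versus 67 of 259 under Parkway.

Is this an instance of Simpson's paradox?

No

Near-prime: Lakeview 320/911 = 35.1%, Parkway 219/474 = 46.2% → Parkway
Prime: Lakeview 1817/3036 = 59.8%, Parkway 2225/3393 = 65.6% → Parkway
Subprime: Lakeview 25/153 = 16.3%, Parkway 67/259 = 25.9% → Parkway
Overall: Lakeview 2162/4100 = 52.7%, Parkway 2511/4126 = 60.9% → Parkway
Parkway wins overall and in every credit group — no reversal.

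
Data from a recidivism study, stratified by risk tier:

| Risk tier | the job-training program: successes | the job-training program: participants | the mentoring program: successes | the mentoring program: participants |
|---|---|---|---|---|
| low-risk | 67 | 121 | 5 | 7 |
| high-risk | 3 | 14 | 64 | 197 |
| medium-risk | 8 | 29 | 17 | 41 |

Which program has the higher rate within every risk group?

the mentoring program

Low-risk: the job-training program 67/121 = 55.4%, the mentoring program 5/7 = 71.4% → the mentoring program
High-risk: the job-training program 3/14 = 21.4%, the mentoring program 64/197 = 32.5% → the mentoring program
Medium-risk: the job-training program 8/29 = 27.6%, the mentoring program 17/41 = 41.5% → the mentoring program
The mentoring program has the higher rate in all 3 groups.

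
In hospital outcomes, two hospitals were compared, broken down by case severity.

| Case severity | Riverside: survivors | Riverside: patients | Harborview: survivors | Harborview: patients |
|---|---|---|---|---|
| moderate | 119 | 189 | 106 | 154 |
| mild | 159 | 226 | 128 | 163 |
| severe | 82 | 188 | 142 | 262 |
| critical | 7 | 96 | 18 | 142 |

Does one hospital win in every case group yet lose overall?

Moderate: Riverside 119/189 = 63.0%, Harborview 106/154 = 68.8% → Harborview
Mild: Riverside 159/226 = 70.4%, Harborview 128/163 = 78.5% → Harborview
Severe: Riverside 82/188 = 43.6%, Harborview 142/262 = 54.2% → Harborview
Critical: Riverside 7/96 = 7.3%, Harborview 18/142 = 12.7% → Harborview
Overall: Riverside 367/699 = 52.5%, Harborview 394/721 = 54.6% → Harborview
Harborview wins overall and in every case group — no reversal.

No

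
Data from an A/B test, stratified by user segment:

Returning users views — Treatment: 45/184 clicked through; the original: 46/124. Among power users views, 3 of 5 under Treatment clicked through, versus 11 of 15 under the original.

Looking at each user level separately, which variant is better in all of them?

the original

Returning users: Treatment 45/184 = 24.5%, the original 46/124 = 37.1% → the original
Power users: Treatment 3/5 = 60.0%, the original 11/15 = 73.3% → the original
The original has the higher rate in both groups.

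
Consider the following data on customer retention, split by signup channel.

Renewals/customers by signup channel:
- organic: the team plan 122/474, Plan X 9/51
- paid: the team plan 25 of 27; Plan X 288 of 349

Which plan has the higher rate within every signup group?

Organic: the team plan 122/474 = 25.7%, Plan X 9/51 = 17.6% → the team plan
Paid: the team plan 25/27 = 92.6%, Plan X 288/349 = 82.5% → the team plan
The team plan has the higher rate in both groups.

the team plan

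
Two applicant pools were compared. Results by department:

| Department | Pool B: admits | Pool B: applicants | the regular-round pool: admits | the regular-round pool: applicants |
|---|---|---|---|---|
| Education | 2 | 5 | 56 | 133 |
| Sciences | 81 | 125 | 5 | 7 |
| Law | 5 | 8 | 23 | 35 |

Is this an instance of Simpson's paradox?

Education: Pool B 2/5 = 40.0%, the regular-round pool 56/133 = 42.1% → the regular-round pool
Sciences: Pool B 81/125 = 64.8%, the regular-round pool 5/7 = 71.4% → the regular-round pool
Law: Pool B 5/8 = 62.5%, the regular-round pool 23/35 = 65.7% → the regular-round pool
Overall: Pool B 88/138 = 63.8%, the regular-round pool 84/175 = 48.0% → Pool B
The regular-round pool wins each department group but Pool B wins overall — the comparison reverses. The regular-round pool's applicants skew toward Education, which has a lower base rate.

Yes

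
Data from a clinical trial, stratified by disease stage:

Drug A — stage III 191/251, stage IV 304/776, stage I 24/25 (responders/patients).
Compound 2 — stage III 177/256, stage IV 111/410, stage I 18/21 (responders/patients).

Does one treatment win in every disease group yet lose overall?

Stage III: Drug A 191/251 = 76.1%, Compound 2 177/256 = 69.1% → Drug A
Stage IV: Drug A 304/776 = 39.2%, Compound 2 111/410 = 27.1% → Drug A
Stage I: Drug A 24/25 = 96.0%, Compound 2 18/21 = 85.7% → Drug A
Overall: Drug A 519/1052 = 49.3%, Compound 2 306/687 = 44.5% → Drug A
Drug A wins overall and in every disease group — no reversal.

No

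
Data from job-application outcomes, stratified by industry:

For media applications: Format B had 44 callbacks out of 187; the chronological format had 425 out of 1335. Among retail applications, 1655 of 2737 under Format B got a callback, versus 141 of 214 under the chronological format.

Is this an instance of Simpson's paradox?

Yes

Media: Format B 44/187 = 23.5%, the chronological format 425/1335 = 31.8% → the chronological format
Retail: Format B 1655/2737 = 60.5%, the chronological format 141/214 = 65.9% → the chronological format
Overall: Format B 1699/2924 = 58.1%, the chronological format 566/1549 = 36.5% → Format B
The chronological format wins each industry group but Format B wins overall — the comparison reverses. The chronological format's applications skew toward media, which has a lower base rate.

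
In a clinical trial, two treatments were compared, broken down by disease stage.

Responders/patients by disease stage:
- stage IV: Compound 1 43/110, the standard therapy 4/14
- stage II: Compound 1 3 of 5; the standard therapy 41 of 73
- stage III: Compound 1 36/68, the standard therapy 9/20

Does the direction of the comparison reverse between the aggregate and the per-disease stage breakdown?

Stage IV: Compound 1 43/110 = 39.1%, the standard therapy 4/14 = 28.6% → Compound 1
Stage II: Compound 1 3/5 = 60.0%, the standard therapy 41/73 = 56.2% → Compound 1
Stage III: Compound 1 36/68 = 52.9%, the standard therapy 9/20 = 45.0% → Compound 1
Overall: Compound 1 82/183 = 44.8%, the standard therapy 54/107 = 50.5% → the standard therapy
Compound 1 wins each disease group but the standard therapy wins overall — the comparison reverses. Compound 1's patients skew toward stage IV, which has a lower base rate.

Yes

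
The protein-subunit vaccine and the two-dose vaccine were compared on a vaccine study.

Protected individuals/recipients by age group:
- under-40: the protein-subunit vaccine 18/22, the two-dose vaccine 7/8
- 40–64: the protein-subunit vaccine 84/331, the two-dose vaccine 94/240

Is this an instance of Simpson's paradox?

Under-40: the protein-subunit vaccine 18/22 = 81.8%, the two-dose vaccine 7/8 = 87.5% → the two-dose vaccine
40–64: the protein-subunit vaccine 84/331 = 25.4%, the two-dose vaccine 94/240 = 39.2% → the two-dose vaccine
Overall: the protein-subunit vaccine 102/353 = 28.9%, the two-dose vaccine 101/248 = 40.7% → the two-dose vaccine
The two-dose vaccine wins overall and in every age group — no reversal.

No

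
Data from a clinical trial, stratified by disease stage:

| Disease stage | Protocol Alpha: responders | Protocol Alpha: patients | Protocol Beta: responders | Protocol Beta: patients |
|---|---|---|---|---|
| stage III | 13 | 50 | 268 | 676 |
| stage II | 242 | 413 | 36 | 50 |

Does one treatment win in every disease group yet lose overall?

Stage III: Protocol Alpha 13/50 = 26.0%, Protocol Beta 268/676 = 39.6% → Protocol Beta
Stage II: Protocol Alpha 242/413 = 58.6%, Protocol Beta 36/50 = 72.0% → Protocol Beta
Overall: Protocol Alpha 255/463 = 55.1%, Protocol Beta 304/726 = 41.9% → Protocol Alpha
Protocol Beta wins each disease group but Protocol Alpha wins overall — the comparison reverses. Protocol Beta's patients skew toward stage III, which has a lower base rate.

Yes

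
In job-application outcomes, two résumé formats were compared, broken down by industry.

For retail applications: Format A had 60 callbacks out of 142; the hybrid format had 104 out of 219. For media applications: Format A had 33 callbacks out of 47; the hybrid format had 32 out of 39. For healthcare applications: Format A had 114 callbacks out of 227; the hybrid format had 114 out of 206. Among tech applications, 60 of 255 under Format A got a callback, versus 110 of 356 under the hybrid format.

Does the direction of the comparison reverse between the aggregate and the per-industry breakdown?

No

Retail: Format A 60/142 = 42.3%, the hybrid format 104/219 = 47.5% → the hybrid format
Media: Format A 33/47 = 70.2%, the hybrid format 32/39 = 82.1% → the hybrid format
Healthcare: Format A 114/227 = 50.2%, the hybrid format 114/206 = 55.3% → the hybrid format
Tech: Format A 60/255 = 23.5%, the hybrid format 110/356 = 30.9% → the hybrid format
Overall: Format A 267/671 = 39.8%, the hybrid format 360/820 = 43.9% → the hybrid format
The hybrid format wins overall and in every industry group — no reversal.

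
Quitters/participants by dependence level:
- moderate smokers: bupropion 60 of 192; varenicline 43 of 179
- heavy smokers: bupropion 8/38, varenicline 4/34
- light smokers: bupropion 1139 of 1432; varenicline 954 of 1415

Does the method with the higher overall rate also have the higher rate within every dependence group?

Yes

Moderate smokers: bupropion 60/192 = 31.2%, varenicline 43/179 = 24.0% → bupropion
Heavy smokers: bupropion 8/38 = 21.1%, varenicline 4/34 = 11.8% → bupropion
Light smokers: bupropion 1139/1432 = 79.5%, varenicline 954/1415 = 67.4% → bupropion
Overall: bupropion 1207/1662 = 72.6%, varenicline 1001/1628 = 61.5% → bupropion
Bupropion wins overall and in every dependence group — no reversal.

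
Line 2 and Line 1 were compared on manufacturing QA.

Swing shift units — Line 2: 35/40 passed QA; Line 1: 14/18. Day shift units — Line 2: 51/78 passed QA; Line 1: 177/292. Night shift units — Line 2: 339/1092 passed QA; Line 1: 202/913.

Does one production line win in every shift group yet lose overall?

No

Swing shift: Line 2 35/40 = 87.5%, Line 1 14/18 = 77.8% → Line 2
Day shift: Line 2 51/78 = 65.4%, Line 1 177/292 = 60.6% → Line 2
Night shift: Line 2 339/1092 = 31.0%, Line 1 202/913 = 22.1% → Line 2
Overall: Line 2 425/1210 = 35.1%, Line 1 393/1223 = 32.1% → Line 2
Line 2 wins overall and in every shift group — no reversal.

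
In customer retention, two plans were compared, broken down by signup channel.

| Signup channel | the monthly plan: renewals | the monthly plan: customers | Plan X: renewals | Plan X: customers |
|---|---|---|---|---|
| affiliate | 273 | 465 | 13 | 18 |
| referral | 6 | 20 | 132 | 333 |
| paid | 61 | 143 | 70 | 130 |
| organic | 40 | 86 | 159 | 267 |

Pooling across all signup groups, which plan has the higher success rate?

Affiliate: the monthly plan 273/465 = 58.7%, Plan X 13/18 = 72.2% → Plan X
Referral: the monthly plan 6/20 = 30.0%, Plan X 132/333 = 39.6% → Plan X
Paid: the monthly plan 61/143 = 42.7%, Plan X 70/130 = 53.8% → Plan X
Organic: the monthly plan 40/86 = 46.5%, Plan X 159/267 = 59.6% → Plan X
Overall: the monthly plan 380/714 = 53.2%, Plan X 374/748 = 50.0% → the monthly plan
(Plan X wins every signup group but the monthly plan wins overall — Plan X's customers skew toward the low-rate referral group.)

the monthly plan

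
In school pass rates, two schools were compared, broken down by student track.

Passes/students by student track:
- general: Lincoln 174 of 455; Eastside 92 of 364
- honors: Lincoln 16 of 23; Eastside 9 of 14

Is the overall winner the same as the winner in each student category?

Yes

General: Lincoln 174/455 = 38.2%, Eastside 92/364 = 25.3% → Lincoln
Honors: Lincoln 16/23 = 69.6%, Eastside 9/14 = 64.3% → Lincoln
Overall: Lincoln 190/478 = 39.7%, Eastside 101/378 = 26.7% → Lincoln
Lincoln wins overall and in every student group — no reversal.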